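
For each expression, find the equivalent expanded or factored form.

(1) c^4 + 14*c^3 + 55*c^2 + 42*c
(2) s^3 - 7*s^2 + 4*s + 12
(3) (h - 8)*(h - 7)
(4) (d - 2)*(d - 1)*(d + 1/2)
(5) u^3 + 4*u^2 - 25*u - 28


(1) = c*(c + 1)*(c + 6)*(c + 7)
(2) = (s - 6)*(s - 2)*(s + 1)
(3) = h^2 - 15*h + 56
(4) = d^3 - 5*d^2/2 + d/2 + 1
(5) = (u - 4)*(u + 1)*(u + 7)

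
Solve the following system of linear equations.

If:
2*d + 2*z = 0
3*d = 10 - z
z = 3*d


Then:
No Solution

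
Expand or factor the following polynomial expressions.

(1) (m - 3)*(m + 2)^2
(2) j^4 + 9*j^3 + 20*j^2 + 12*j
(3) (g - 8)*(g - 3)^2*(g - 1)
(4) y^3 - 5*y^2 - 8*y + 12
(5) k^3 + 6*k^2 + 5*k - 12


(1) = m^3 + m^2 - 8*m - 12
(2) = j*(j + 1)*(j + 2)*(j + 6)
(3) = g^4 - 15*g^3 + 71*g^2 - 129*g + 72
(4) = (y - 6)*(y - 1)*(y + 2)
(5) = (k - 1)*(k + 3)*(k + 4)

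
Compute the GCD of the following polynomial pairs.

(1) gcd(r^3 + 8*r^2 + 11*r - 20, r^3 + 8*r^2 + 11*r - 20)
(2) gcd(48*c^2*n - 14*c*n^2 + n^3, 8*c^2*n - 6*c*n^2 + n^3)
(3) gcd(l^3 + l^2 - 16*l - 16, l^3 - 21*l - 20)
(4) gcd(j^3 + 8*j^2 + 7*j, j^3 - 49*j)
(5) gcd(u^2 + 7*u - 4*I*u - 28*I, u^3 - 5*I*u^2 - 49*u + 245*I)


(1) = gcd((r - 1)*(r + 4)*(r + 5), (r - 1)*(r + 4)*(r + 5)) = r^3 + 8*r^2 + 11*r - 20
(2) = n
(3) = l^2 + 5*l + 4
(4) = gcd(j*(j + 1)*(j + 7), j*(j - 7)*(j + 7)) = j^2 + 7*j
(5) = u + 7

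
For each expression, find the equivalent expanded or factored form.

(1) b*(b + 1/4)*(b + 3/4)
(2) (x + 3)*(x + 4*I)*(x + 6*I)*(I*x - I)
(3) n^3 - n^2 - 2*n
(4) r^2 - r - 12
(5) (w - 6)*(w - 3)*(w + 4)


(1) = b^3 + b^2 + 3*b/16
(2) = I*x^4 - 10*x^3 + 2*I*x^3 - 20*x^2 - 27*I*x^2 + 30*x - 48*I*x + 72*I
(3) = n*(n - 2)*(n + 1)
(4) = (r - 4)*(r + 3)
(5) = w^3 - 5*w^2 - 18*w + 72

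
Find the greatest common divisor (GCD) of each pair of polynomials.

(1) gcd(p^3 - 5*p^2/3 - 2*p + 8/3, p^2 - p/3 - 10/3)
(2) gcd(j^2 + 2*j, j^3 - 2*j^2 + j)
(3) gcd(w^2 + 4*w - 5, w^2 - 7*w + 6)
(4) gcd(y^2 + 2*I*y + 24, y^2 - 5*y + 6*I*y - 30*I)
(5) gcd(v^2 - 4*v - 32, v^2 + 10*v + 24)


(1) = gcd((p - 2)*(p - 1)*(p + 4/3), (p - 2)*(p + 5/3)) = p - 2
(2) = gcd(j*(j + 2), j*(j - 1)^2) = j
(3) = w - 1
(4) = gcd((y - 4*I)*(y + 6*I), (y - 5)*(y + 6*I)) = y + 6*I
(5) = gcd((v - 8)*(v + 4), (v + 4)*(v + 6)) = v + 4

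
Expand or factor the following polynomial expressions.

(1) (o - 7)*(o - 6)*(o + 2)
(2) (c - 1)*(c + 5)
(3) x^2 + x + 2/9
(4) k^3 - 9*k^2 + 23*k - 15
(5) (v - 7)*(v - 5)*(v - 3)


(1) = o^3 - 11*o^2 + 16*o + 84
(2) = c^2 + 4*c - 5
(3) = (x + 1/3)*(x + 2/3)
(4) = (k - 5)*(k - 3)*(k - 1)
(5) = v^3 - 15*v^2 + 71*v - 105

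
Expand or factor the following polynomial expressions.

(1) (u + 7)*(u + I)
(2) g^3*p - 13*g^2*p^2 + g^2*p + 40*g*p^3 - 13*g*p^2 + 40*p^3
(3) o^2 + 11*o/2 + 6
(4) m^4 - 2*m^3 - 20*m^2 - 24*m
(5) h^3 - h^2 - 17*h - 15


(1) = u^2 + 7*u + I*u + 7*I
(2) = (g - 8*p)*(g - 5*p)*(g*p + p)
(3) = (o + 3/2)*(o + 4)
(4) = m*(m - 6)*(m + 2)^2
(5) = (h - 5)*(h + 1)*(h + 3)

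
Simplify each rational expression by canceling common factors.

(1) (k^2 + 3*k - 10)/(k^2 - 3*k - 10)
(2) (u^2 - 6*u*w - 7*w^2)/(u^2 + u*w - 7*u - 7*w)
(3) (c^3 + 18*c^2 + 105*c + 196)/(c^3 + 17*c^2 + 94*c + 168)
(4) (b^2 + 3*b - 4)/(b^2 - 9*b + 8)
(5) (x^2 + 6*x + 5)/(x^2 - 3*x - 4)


(1) = (k^2 + 3*k - 10)/(k^2 - 3*k - 10)
(2) = (u - 7*w)/(u - 7)
(3) = (c + 7)/(c + 6)
(4) = (b + 4)/(b - 8)
(5) = (x + 5)/(x - 4)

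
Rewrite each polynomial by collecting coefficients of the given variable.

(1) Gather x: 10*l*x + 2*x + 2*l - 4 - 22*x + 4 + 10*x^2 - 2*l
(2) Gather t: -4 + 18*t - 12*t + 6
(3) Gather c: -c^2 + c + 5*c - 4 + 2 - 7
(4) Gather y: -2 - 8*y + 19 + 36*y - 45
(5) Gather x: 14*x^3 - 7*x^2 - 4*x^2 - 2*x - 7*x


(1) = 10*x^2 + x*(10*l - 20)
(2) = 6*t + 2
(3) = -c^2 + 6*c - 9
(4) = 28*y - 28
(5) = 14*x^3 - 11*x^2 - 9*x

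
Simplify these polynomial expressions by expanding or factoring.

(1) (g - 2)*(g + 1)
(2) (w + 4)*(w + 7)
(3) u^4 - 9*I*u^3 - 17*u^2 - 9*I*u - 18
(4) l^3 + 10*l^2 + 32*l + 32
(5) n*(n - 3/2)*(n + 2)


(1) = g^2 - g - 2
(2) = w^2 + 11*w + 28
(3) = (u - 6*I)*(u - 3*I)*(u - I)*(u + I)
(4) = (l + 2)*(l + 4)^2
(5) = n^3 + n^2/2 - 3*n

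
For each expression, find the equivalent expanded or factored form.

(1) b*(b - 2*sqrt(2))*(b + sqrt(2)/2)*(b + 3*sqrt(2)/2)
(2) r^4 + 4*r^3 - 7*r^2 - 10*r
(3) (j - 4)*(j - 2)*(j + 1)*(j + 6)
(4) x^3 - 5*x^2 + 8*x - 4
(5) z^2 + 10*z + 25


(1) = b^4 - 13*b^2/2 - 3*sqrt(2)*b
(2) = r*(r - 2)*(r + 1)*(r + 5)
(3) = j^4 + j^3 - 28*j^2 + 20*j + 48
(4) = (x - 2)^2*(x - 1)
(5) = (z + 5)^2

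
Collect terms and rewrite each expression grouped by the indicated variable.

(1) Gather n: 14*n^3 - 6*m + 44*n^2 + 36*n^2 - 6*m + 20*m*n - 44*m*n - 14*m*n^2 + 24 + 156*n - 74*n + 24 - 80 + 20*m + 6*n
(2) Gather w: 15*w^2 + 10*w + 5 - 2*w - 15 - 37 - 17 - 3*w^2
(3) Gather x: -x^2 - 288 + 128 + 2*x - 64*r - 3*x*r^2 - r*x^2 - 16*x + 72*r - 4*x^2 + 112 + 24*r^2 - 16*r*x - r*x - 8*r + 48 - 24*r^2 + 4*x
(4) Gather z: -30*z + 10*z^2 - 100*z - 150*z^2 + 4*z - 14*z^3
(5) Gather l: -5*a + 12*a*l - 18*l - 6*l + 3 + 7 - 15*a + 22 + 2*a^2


(1) = 8*m + 14*n^3 + n^2*(80 - 14*m) + n*(88 - 24*m) - 32
(2) = 12*w^2 + 8*w - 64
(3) = x^2*(-r - 5) + x*(-3*r^2 - 17*r - 10)
(4) = -14*z^3 - 140*z^2 - 126*z
(5) = 2*a^2 - 20*a + l*(12*a - 24) + 32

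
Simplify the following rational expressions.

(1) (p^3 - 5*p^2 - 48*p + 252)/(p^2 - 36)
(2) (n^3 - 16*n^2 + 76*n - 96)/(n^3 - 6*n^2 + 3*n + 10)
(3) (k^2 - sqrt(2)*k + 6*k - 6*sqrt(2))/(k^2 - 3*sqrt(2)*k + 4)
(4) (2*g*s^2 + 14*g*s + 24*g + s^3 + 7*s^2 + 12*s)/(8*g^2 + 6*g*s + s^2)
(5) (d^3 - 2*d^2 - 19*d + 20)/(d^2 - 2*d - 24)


(1) = (p^2 + p - 42)/(p + 6)
(2) = (n^2 - 14*n + 48)/(n^2 - 4*n - 5)
(3) = (k + 6)/(k - 2*sqrt(2))
(4) = (s^2 + 7*s + 12)/(4*g + s)
(5) = (d^2 - 6*d + 5)/(d - 6)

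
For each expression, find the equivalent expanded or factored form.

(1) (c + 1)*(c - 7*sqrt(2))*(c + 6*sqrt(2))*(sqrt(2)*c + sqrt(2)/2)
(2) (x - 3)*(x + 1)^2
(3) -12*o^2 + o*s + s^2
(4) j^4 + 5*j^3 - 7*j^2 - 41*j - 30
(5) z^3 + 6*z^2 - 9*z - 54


(1) = sqrt(2)*c^4 - 2*c^3 + 3*sqrt(2)*c^3/2 - 167*sqrt(2)*c^2/2 - 3*c^2 - 126*sqrt(2)*c - c - 42*sqrt(2)
(2) = x^3 - x^2 - 5*x - 3
(3) = (-3*o + s)*(4*o + s)
(4) = (j - 3)*(j + 1)*(j + 2)*(j + 5)
(5) = (z - 3)*(z + 3)*(z + 6)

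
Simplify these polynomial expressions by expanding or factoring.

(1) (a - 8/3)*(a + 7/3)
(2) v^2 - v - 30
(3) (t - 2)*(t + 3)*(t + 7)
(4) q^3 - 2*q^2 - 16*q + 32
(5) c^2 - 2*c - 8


(1) = a^2 - a/3 - 56/9
(2) = (v - 6)*(v + 5)
(3) = t^3 + 8*t^2 + t - 42
(4) = (q - 4)*(q - 2)*(q + 4)
(5) = (c - 4)*(c + 2)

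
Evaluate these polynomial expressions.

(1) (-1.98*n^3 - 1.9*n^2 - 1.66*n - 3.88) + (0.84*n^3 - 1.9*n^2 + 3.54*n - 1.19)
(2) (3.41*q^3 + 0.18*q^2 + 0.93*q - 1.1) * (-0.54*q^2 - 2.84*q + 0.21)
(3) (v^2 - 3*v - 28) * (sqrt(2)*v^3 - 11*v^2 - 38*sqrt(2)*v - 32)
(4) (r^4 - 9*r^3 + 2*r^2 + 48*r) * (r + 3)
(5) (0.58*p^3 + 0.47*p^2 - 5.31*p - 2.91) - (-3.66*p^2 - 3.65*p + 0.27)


(1) = -1.14*n^3 - 3.8*n^2 + 1.88*n - 5.07
(2) = -1.8414*q^5 - 9.7816*q^4 - 0.2973*q^3 - 2.0094*q^2 + 3.3193*q - 0.231
(3) = sqrt(2)*v^5 - 11*v^4 - 3*sqrt(2)*v^4 - 66*sqrt(2)*v^3 + 33*v^3 + 114*sqrt(2)*v^2 + 276*v^2 + 96*v + 1064*sqrt(2)*v + 896
(4) = r^5 - 6*r^4 - 25*r^3 + 54*r^2 + 144*r
(5) = 0.58*p^3 + 4.13*p^2 - 1.66*p - 3.18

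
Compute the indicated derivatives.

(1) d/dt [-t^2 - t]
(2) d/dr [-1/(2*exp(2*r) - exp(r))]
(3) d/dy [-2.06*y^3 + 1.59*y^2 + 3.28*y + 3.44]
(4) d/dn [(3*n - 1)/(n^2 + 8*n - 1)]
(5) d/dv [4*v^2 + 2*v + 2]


(1) = -2*t - 1
(2) = (4*exp(r) - 1)*exp(-r)/(2*exp(r) - 1)^2
(3) = -6.18*y^2 + 3.18*y + 3.28
(4) = (-3*n^2 + 2*n + 5)/(n^4 + 16*n^3 + 62*n^2 - 16*n + 1)
(5) = 8*v + 2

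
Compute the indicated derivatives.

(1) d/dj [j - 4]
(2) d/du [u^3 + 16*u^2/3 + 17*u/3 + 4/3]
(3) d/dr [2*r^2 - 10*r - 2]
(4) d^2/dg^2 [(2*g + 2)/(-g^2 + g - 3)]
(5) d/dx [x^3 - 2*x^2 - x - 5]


(1) = 1
(2) = 3*u^2 + 32*u/3 + 17/3
(3) = 4*r - 10
(4) = 4*(3*g*(g^2 - g + 3) - (g + 1)*(2*g - 1)^2)/(g^2 - g + 3)^3
(5) = 3*x^2 - 4*x - 1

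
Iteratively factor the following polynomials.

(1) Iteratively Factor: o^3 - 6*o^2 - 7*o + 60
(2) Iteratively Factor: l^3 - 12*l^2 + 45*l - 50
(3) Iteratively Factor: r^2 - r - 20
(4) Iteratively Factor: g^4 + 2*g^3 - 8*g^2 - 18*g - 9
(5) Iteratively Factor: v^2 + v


(1) = (o - 4)*(o^2 - 2*o - 15) = (o - 4)*(o + 3)*(o - 5)
(2) = (l - 2)*(l^2 - 10*l + 25) = (l - 5)*(l - 2)*(l - 5)
(3) = (r - 5)*(r + 4)
(4) = (g + 3)*(g^3 - g^2 - 5*g - 3) = (g - 3)*(g + 3)*(g^2 + 2*g + 1) = (g - 3)*(g + 1)*(g + 3)*(g + 1)
(5) = (v)*(v + 1)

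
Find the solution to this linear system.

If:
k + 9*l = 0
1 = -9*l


Then:
k = 1
l = -1/9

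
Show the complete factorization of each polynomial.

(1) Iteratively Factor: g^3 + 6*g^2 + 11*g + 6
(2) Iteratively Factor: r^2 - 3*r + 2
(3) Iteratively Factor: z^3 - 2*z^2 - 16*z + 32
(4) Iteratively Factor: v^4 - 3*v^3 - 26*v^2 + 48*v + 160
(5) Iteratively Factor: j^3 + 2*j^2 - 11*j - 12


(1) = (g + 2)*(g^2 + 4*g + 3) = (g + 2)*(g + 3)*(g + 1)
(2) = (r - 2)*(r - 1)
(3) = (z - 2)*(z^2 - 16) = (z - 4)*(z - 2)*(z + 4)
(4) = (v + 2)*(v^3 - 5*v^2 - 16*v + 80) = (v + 2)*(v + 4)*(v^2 - 9*v + 20) = (v - 5)*(v + 2)*(v + 4)*(v - 4)
(5) = (j - 3)*(j^2 + 5*j + 4) = (j - 3)*(j + 1)*(j + 4)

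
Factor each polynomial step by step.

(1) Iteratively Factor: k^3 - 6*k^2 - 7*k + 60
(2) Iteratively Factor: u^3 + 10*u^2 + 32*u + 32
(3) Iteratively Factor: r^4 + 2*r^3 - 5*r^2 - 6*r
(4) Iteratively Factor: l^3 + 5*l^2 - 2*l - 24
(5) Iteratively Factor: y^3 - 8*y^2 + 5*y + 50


(1) = (k + 3)*(k^2 - 9*k + 20) = (k - 4)*(k + 3)*(k - 5)
(2) = (u + 2)*(u^2 + 8*u + 16) = (u + 2)*(u + 4)*(u + 4)
(3) = (r + 3)*(r^3 - r^2 - 2*r) = (r - 2)*(r + 3)*(r^2 + r) = (r - 2)*(r + 1)*(r + 3)*(r)
(4) = (l + 4)*(l^2 + l - 6) = (l + 3)*(l + 4)*(l - 2)
(5) = (y - 5)*(y^2 - 3*y - 10) = (y - 5)^2*(y + 2)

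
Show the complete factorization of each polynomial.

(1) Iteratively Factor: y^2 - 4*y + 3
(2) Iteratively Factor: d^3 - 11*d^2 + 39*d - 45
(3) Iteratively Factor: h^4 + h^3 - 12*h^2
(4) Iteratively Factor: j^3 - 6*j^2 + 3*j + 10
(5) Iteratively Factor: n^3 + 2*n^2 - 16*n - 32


(1) = (y - 3)*(y - 1)
(2) = (d - 3)*(d^2 - 8*d + 15) = (d - 3)^2*(d - 5)
(3) = (h - 3)*(h^3 + 4*h^2) = (h - 3)*(h + 4)*(h^2) = h*(h - 3)*(h + 4)*(h)
(4) = (j + 1)*(j^2 - 7*j + 10) = (j - 2)*(j + 1)*(j - 5)
(5) = (n + 4)*(n^2 - 2*n - 8) = (n + 2)*(n + 4)*(n - 4)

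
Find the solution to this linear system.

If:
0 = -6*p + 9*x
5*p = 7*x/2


Then:
p = 0
x = 0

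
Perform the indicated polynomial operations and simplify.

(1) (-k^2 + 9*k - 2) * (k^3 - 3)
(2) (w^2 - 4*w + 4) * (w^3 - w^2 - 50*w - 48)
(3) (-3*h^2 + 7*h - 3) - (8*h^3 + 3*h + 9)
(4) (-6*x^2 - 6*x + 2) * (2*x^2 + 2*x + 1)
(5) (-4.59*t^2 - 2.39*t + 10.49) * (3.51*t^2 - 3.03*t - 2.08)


(1) = -k^5 + 9*k^4 - 2*k^3 + 3*k^2 - 27*k + 6
(2) = w^5 - 5*w^4 - 42*w^3 + 148*w^2 - 8*w - 192
(3) = -8*h^3 - 3*h^2 + 4*h - 12
(4) = -12*x^4 - 24*x^3 - 14*x^2 - 2*x + 2
(5) = -16.1109*t^4 + 5.5188*t^3 + 53.6088*t^2 - 26.8135*t - 21.8192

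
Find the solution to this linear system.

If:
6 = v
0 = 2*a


Then:
a = 0
v = 6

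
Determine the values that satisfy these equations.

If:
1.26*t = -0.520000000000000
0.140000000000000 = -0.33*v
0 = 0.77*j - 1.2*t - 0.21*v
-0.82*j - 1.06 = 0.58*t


Then:
No Solution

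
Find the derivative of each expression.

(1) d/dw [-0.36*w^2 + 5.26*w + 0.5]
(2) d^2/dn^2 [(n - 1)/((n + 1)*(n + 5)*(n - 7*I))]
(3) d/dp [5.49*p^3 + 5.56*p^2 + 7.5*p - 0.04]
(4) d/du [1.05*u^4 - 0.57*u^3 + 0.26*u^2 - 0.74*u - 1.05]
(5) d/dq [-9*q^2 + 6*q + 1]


(1) = 5.26 - 0.72*w
(2) = (6*n^5 + n^4*(24 - 42*I) + n^3*(-132 + 28*I) + n^2*(48 + 1176*I) + n*(3054 + 2772*I) + 5928 + 770*I)/(n^9 + n^8*(18 - 21*I) + n^7*(-24 - 378*I) + n^6*(-2250 - 2240*I) + n^5*(-17466 - 2142*I) + n^4*(-57762 + 29274*I) + n^3*(-90280 + 126378*I) + n^2*(-66150 + 208320*I) + n*(-18375 + 154350*I) + 42875*I)
(3) = 16.47*p^2 + 11.12*p + 7.5
(4) = 4.2*u^3 - 1.71*u^2 + 0.52*u - 0.74
(5) = 6 - 18*q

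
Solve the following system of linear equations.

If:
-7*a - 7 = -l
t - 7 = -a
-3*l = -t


Then:
a = -7/11
l = 28/11
t = 84/11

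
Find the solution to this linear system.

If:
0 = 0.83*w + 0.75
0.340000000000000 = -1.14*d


Then:
d = -0.30
w = -0.90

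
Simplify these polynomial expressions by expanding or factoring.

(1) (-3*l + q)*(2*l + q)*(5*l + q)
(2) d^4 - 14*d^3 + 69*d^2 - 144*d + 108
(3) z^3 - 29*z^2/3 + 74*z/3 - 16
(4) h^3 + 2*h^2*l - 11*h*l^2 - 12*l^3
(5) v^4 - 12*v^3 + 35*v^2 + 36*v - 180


(1) = -30*l^3 - 11*l^2*q + 4*l*q^2 + q^3
(2) = (d - 6)*(d - 3)^2*(d - 2)
(3) = (z - 6)*(z - 8/3)*(z - 1)
(4) = (h - 3*l)*(h + l)*(h + 4*l)
(5) = (v - 6)*(v - 5)*(v - 3)*(v + 2)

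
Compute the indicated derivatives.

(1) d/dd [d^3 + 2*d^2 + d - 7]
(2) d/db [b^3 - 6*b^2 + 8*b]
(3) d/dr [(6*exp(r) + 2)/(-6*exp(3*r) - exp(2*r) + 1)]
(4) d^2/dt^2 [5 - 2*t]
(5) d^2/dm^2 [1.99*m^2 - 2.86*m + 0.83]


(1) = 3*d^2 + 4*d + 1
(2) = 3*b^2 - 12*b + 8
(3) = (4*(3*exp(r) + 1)*(9*exp(r) + 1)*exp(r) - 36*exp(3*r) - 6*exp(2*r) + 6)*exp(r)/(6*exp(3*r) + exp(2*r) - 1)^2
(4) = 0
(5) = 3.98000000000000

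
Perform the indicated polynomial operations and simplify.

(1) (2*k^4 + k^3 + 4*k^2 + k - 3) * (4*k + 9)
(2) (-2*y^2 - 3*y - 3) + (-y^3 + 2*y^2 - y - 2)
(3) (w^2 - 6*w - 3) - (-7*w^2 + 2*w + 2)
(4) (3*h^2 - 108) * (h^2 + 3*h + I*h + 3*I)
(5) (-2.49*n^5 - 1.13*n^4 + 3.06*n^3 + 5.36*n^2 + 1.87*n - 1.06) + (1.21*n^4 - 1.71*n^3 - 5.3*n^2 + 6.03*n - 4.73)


(1) = 8*k^5 + 22*k^4 + 25*k^3 + 40*k^2 - 3*k - 27
(2) = -y^3 - 4*y - 5
(3) = 8*w^2 - 8*w - 5
(4) = 3*h^4 + 9*h^3 + 3*I*h^3 - 108*h^2 + 9*I*h^2 - 324*h - 108*I*h - 324*I
(5) = -2.49*n^5 + 0.08*n^4 + 1.35*n^3 + 0.06*n^2 + 7.9*n - 5.79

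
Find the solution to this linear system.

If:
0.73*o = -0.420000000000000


Then:
o = -0.58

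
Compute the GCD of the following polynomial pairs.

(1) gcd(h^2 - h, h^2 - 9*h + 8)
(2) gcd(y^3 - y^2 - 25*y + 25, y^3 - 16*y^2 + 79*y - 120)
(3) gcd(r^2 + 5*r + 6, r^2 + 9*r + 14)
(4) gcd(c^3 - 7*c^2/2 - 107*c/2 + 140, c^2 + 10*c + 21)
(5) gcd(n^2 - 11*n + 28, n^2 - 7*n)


(1) = h - 1
(2) = y - 5
(3) = r + 2
(4) = c + 7
(5) = n - 7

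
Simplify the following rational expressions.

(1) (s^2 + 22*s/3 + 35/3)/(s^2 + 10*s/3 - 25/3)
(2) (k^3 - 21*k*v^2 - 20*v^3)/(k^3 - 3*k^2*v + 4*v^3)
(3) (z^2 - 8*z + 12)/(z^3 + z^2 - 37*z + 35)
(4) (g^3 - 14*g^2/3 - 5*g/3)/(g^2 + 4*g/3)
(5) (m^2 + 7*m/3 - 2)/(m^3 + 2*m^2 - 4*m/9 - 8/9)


(1) = (3*s + 7)/(3*s - 5)
(2) = (k^2 - k*v - 20*v^2)/(k^2 - 4*k*v + 4*v^2)
(3) = (z^2 - 8*z + 12)/(z^3 + z^2 - 37*z + 35)
(4) = (3*g^2 - 14*g - 5)/(3*g + 4)
(5) = (3*m + 9)/(3*m^2 + 8*m + 4)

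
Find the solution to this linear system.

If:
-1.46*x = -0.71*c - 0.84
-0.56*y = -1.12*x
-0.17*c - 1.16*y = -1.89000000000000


Then:
c = 0.43
x = 0.78
y = 1.57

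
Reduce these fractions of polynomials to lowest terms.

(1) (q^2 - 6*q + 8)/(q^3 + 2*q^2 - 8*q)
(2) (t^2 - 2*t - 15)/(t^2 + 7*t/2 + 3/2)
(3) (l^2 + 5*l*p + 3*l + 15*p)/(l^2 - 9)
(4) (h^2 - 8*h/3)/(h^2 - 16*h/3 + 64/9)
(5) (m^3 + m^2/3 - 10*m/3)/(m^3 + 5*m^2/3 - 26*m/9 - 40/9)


(1) = (q - 4)/(q^2 + 4*q)
(2) = (2*t - 10)/(2*t + 1)
(3) = (l + 5*p)/(l - 3)
(4) = 3*h/(3*h - 8)
(5) = 3*m/(3*m + 4)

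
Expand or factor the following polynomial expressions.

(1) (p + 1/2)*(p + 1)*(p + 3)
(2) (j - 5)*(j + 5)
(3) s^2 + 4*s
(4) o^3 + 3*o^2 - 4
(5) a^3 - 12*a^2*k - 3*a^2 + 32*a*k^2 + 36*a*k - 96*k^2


(1) = p^3 + 9*p^2/2 + 5*p + 3/2
(2) = j^2 - 25
(3) = s*(s + 4)
(4) = (o - 1)*(o + 2)^2
(5) = (a - 3)*(a - 8*k)*(a - 4*k)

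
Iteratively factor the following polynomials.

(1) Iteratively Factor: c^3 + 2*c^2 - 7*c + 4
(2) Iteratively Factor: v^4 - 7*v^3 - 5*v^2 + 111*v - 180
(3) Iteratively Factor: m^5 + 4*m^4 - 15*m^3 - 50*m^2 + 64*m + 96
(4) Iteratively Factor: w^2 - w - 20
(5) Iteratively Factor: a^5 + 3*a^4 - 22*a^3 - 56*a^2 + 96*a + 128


(1) = (c + 4)*(c^2 - 2*c + 1) = (c - 1)*(c + 4)*(c - 1)
(2) = (v + 4)*(v^3 - 11*v^2 + 39*v - 45) = (v - 3)*(v + 4)*(v^2 - 8*v + 15) = (v - 3)^2*(v + 4)*(v - 5)
(3) = (m + 4)*(m^4 - 15*m^2 + 10*m + 24) = (m - 2)*(m + 4)*(m^3 + 2*m^2 - 11*m - 12) = (m - 2)*(m + 4)^2*(m^2 - 2*m - 3) = (m - 3)*(m - 2)*(m + 4)^2*(m + 1)
(4) = (w - 5)*(w + 4)
(5) = (a + 4)*(a^4 - a^3 - 18*a^2 + 16*a + 32) = (a + 1)*(a + 4)*(a^3 - 2*a^2 - 16*a + 32) = (a + 1)*(a + 4)^2*(a^2 - 6*a + 8) = (a - 2)*(a + 1)*(a + 4)^2*(a - 4)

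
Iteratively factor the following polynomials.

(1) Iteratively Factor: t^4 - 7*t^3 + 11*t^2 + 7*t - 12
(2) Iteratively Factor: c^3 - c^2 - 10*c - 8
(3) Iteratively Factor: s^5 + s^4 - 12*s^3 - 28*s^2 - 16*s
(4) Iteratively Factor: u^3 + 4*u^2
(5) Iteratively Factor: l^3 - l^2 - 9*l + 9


(1) = (t - 3)*(t^3 - 4*t^2 - t + 4) = (t - 3)*(t - 1)*(t^2 - 3*t - 4) = (t - 4)*(t - 3)*(t - 1)*(t + 1)
(2) = (c - 4)*(c^2 + 3*c + 2) = (c - 4)*(c + 2)*(c + 1)
(3) = (s + 1)*(s^4 - 12*s^2 - 16*s) = (s - 4)*(s + 1)*(s^3 + 4*s^2 + 4*s) = (s - 4)*(s + 1)*(s + 2)*(s^2 + 2*s) = s*(s - 4)*(s + 1)*(s + 2)*(s + 2)
(4) = (u + 4)*(u^2) = u*(u + 4)*(u)
(5) = (l - 1)*(l^2 - 9) = (l - 1)*(l + 3)*(l - 3)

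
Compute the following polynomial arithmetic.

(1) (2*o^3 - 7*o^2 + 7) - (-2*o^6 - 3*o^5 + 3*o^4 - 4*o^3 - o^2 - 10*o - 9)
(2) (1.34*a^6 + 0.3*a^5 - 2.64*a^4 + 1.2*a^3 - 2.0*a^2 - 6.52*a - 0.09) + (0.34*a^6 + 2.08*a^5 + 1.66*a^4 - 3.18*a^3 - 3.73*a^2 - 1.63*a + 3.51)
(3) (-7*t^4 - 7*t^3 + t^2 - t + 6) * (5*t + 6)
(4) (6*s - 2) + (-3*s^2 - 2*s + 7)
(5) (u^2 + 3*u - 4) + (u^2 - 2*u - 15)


(1) = 2*o^6 + 3*o^5 - 3*o^4 + 6*o^3 - 6*o^2 + 10*o + 16
(2) = 1.68*a^6 + 2.38*a^5 - 0.98*a^4 - 1.98*a^3 - 5.73*a^2 - 8.15*a + 3.42
(3) = -35*t^5 - 77*t^4 - 37*t^3 + t^2 + 24*t + 36
(4) = -3*s^2 + 4*s + 5
(5) = 2*u^2 + u - 19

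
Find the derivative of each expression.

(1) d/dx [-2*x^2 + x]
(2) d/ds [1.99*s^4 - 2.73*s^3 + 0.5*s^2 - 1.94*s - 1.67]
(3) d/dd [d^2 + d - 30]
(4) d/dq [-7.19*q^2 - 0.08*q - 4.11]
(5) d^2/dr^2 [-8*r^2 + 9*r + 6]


(1) = 1 - 4*x
(2) = 7.96*s^3 - 8.19*s^2 + 1.0*s - 1.94
(3) = 2*d + 1
(4) = -14.38*q - 0.08
(5) = -16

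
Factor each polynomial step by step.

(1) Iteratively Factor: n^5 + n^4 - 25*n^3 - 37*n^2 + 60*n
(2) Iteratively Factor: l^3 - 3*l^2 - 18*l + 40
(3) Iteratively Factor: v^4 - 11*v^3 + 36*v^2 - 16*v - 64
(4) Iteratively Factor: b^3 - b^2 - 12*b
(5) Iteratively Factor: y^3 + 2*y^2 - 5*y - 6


(1) = (n + 3)*(n^4 - 2*n^3 - 19*n^2 + 20*n) = n*(n + 3)*(n^3 - 2*n^2 - 19*n + 20) = n*(n - 5)*(n + 3)*(n^2 + 3*n - 4) = n*(n - 5)*(n + 3)*(n + 4)*(n - 1)
(2) = (l - 2)*(l^2 - l - 20) = (l - 5)*(l - 2)*(l + 4)
(3) = (v - 4)*(v^3 - 7*v^2 + 8*v + 16) = (v - 4)^2*(v^2 - 3*v - 4) = (v - 4)^2*(v + 1)*(v - 4)
(4) = (b - 4)*(b^2 + 3*b) = b*(b - 4)*(b + 3)
(5) = (y + 3)*(y^2 - y - 2) = (y - 2)*(y + 3)*(y + 1)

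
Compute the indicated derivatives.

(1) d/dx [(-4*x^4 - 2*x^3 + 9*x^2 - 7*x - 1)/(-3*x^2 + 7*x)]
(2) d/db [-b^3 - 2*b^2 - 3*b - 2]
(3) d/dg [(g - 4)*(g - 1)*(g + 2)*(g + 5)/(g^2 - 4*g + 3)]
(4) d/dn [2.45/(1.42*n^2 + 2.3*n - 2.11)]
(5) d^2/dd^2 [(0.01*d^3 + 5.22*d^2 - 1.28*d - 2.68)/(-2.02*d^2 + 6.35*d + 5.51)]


(1) = (24*x^5 - 78*x^4 - 28*x^3 + 42*x^2 - 6*x + 7)/(x^2*(9*x^2 - 42*x + 49))
(2) = -3*b^2 - 4*b - 3
(3) = 2*(g^3 - 3*g^2 - 9*g + 47)/(g^2 - 6*g + 9)
(4) = (-6.958*n - 5.635)/(1.42*n^2 + 2.3*n - 2.11)^2
(5) = (-124.49711*d^3 - 285.084342*d^2 - 122.59983*d - 130.743532)/(8.242408*d^6 - 77.73162*d^5 + 176.905338*d^4 + 168.012745*d^3 - 482.548719*d^2 - 578.359905*d - 167.284151)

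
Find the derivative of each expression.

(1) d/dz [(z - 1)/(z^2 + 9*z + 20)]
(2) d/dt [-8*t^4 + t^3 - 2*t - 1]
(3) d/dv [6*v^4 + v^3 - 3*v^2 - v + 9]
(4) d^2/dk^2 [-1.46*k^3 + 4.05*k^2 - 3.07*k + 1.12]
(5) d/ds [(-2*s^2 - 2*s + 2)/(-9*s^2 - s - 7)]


(1) = (z^2 + 9*z - (z - 1)*(2*z + 9) + 20)/(z^2 + 9*z + 20)^2
(2) = -32*t^3 + 3*t^2 - 2
(3) = 24*v^3 + 3*v^2 - 6*v - 1
(4) = 8.1 - 8.76*k
(5) = 16*(-s^2 + 4*s + 1)/(81*s^4 + 18*s^3 + 127*s^2 + 14*s + 49)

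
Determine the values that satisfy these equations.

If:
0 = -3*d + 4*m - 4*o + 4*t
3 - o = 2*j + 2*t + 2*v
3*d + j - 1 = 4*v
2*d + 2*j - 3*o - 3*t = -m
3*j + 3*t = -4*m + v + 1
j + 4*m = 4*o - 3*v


Then:
d = 336/571
j = 295/571
m = -380/571
o = -169/571
t = 463/571
v = 183/571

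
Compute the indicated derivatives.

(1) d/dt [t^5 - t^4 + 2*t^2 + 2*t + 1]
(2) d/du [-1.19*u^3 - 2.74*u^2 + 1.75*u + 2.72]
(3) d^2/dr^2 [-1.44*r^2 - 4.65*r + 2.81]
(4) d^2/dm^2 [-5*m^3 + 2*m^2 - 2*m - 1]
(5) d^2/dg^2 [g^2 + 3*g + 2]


(1) = 5*t^4 - 4*t^3 + 4*t + 2
(2) = -3.57*u^2 - 5.48*u + 1.75
(3) = -2.88000000000000
(4) = 4 - 30*m
(5) = 2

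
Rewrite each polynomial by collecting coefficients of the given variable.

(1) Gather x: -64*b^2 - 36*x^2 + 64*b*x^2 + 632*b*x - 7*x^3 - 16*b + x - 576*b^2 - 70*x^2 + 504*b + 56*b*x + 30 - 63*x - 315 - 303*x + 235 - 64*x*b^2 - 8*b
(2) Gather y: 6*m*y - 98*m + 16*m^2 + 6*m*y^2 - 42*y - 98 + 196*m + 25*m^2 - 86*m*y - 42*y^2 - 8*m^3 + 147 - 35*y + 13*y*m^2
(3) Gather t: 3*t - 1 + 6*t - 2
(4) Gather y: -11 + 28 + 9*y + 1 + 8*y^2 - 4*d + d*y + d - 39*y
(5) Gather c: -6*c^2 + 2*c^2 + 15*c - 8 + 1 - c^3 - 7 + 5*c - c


(1) = -640*b^2 + 480*b - 7*x^3 + x^2*(64*b - 106) + x*(-64*b^2 + 688*b - 365) - 50
(2) = -8*m^3 + 41*m^2 + 98*m + y^2*(6*m - 42) + y*(13*m^2 - 80*m - 77) + 49
(3) = 9*t - 3
(4) = -3*d + 8*y^2 + y*(d - 30) + 18
(5) = -c^3 - 4*c^2 + 19*c - 14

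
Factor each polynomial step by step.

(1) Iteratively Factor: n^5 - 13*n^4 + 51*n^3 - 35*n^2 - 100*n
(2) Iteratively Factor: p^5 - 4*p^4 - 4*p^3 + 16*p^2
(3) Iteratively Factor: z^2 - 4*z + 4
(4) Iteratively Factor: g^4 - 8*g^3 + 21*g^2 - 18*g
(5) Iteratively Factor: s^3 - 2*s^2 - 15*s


(1) = (n + 1)*(n^4 - 14*n^3 + 65*n^2 - 100*n) = (n - 5)*(n + 1)*(n^3 - 9*n^2 + 20*n) = (n - 5)*(n - 4)*(n + 1)*(n^2 - 5*n) = (n - 5)^2*(n - 4)*(n + 1)*(n)
(2) = (p - 4)*(p^4 - 4*p^2) = p*(p - 4)*(p^3 - 4*p) = p^2*(p - 4)*(p^2 - 4) = p^2*(p - 4)*(p + 2)*(p - 2)
(3) = (z - 2)*(z - 2)
(4) = (g - 3)*(g^3 - 5*g^2 + 6*g) = (g - 3)^2*(g^2 - 2*g) = (g - 3)^2*(g - 2)*(g)
(5) = (s)*(s^2 - 2*s - 15) = s*(s + 3)*(s - 5)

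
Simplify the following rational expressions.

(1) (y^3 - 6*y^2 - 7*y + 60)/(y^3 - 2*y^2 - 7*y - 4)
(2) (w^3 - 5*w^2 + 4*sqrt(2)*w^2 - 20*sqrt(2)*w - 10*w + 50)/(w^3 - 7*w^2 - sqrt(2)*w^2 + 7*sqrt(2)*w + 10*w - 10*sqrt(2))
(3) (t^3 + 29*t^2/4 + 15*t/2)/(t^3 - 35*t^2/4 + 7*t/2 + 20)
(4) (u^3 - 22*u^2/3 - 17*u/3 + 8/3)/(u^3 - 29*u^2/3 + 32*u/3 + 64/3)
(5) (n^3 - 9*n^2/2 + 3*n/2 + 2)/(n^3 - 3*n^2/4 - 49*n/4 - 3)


(1) = (y^2 - 2*y - 15)/(y^2 + 2*y + 1)
(2) = (w + 5*sqrt(2))/(w - 2)
(3) = (t^2 + 6*t)/(t^2 - 10*t + 16)
(4) = (3*u - 1)/(3*u - 8)
(5) = (4*n^2 - 2*n - 2)/(4*n^2 + 13*n + 3)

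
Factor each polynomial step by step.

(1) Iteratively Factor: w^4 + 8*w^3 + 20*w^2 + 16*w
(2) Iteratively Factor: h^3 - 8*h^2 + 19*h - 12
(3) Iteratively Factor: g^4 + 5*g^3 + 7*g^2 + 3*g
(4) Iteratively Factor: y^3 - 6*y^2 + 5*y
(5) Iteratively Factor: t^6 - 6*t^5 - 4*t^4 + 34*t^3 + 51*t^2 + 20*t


(1) = (w + 2)*(w^3 + 6*w^2 + 8*w) = (w + 2)*(w + 4)*(w^2 + 2*w) = w*(w + 2)*(w + 4)*(w + 2)
(2) = (h - 3)*(h^2 - 5*h + 4) = (h - 4)*(h - 3)*(h - 1)
(3) = (g + 3)*(g^3 + 2*g^2 + g) = g*(g + 3)*(g^2 + 2*g + 1) = g*(g + 1)*(g + 3)*(g + 1)
(4) = (y)*(y^2 - 6*y + 5) = y*(y - 1)*(y - 5)
(5) = (t + 1)*(t^5 - 7*t^4 + 3*t^3 + 31*t^2 + 20*t) = (t - 5)*(t + 1)*(t^4 - 2*t^3 - 7*t^2 - 4*t) = t*(t - 5)*(t + 1)*(t^3 - 2*t^2 - 7*t - 4) = t*(t - 5)*(t + 1)^2*(t^2 - 3*t - 4) = t*(t - 5)*(t - 4)*(t + 1)^2*(t + 1)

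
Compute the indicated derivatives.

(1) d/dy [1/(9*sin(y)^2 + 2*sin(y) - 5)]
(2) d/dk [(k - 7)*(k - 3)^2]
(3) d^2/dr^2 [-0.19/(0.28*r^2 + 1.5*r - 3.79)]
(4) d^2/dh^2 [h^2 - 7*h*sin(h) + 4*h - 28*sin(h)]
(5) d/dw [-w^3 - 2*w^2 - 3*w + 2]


(1) = -2*(9*sin(y) + 1)*cos(y)/(9*sin(y)^2 + 2*sin(y) - 5)^2
(2) = (k - 3)*(3*k - 17)
(3) = (0.029792*r^2 + 0.1596*r - 0.19*(0.56*r + 1.5)*(1.12*r + 3.0) - 0.403256)/(0.28*r^2 + 1.5*r - 3.79)^3
(4) = 7*h*sin(h) + 28*sin(h) - 14*cos(h) + 2
(5) = -3*w^2 - 4*w - 3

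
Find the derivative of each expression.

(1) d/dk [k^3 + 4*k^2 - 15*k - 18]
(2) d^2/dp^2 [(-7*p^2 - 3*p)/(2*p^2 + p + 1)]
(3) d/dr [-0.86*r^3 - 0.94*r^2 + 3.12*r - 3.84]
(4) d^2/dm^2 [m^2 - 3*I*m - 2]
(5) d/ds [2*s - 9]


(1) = 3*k^2 + 8*k - 15
(2) = 4*(p^3 + 21*p^2 + 9*p - 2)/(8*p^6 + 12*p^5 + 18*p^4 + 13*p^3 + 9*p^2 + 3*p + 1)
(3) = -2.58*r^2 - 1.88*r + 3.12
(4) = 2
(5) = 2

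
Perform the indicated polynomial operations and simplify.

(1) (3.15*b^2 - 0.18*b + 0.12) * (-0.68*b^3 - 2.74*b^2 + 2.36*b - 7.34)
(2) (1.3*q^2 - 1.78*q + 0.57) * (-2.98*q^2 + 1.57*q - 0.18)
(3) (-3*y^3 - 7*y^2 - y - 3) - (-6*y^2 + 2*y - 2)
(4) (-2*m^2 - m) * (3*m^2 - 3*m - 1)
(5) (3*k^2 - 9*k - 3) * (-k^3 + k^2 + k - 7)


(1) = -2.142*b^5 - 8.5086*b^4 + 7.8456*b^3 - 23.8746*b^2 + 1.6044*b - 0.8808
(2) = -3.874*q^4 + 7.3454*q^3 - 4.7272*q^2 + 1.2153*q - 0.1026
(3) = -3*y^3 - y^2 - 3*y - 1
(4) = -6*m^4 + 3*m^3 + 5*m^2 + m
(5) = -3*k^5 + 12*k^4 - 3*k^3 - 33*k^2 + 60*k + 21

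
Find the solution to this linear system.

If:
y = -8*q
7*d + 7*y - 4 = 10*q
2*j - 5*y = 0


Then:
d = 4/7 - 33*y/28
j = 5*y/2
q = -y/8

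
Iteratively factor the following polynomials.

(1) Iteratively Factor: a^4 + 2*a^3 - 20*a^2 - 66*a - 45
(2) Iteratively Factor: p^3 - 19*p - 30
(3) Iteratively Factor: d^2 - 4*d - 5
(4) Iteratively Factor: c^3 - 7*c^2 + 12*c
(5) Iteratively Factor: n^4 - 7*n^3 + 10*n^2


(1) = (a + 3)*(a^3 - a^2 - 17*a - 15) = (a + 3)^2*(a^2 - 4*a - 5) = (a - 5)*(a + 3)^2*(a + 1)
(2) = (p + 2)*(p^2 - 2*p - 15) = (p - 5)*(p + 2)*(p + 3)
(3) = (d - 5)*(d + 1)
(4) = (c - 3)*(c^2 - 4*c) = (c - 4)*(c - 3)*(c)
(5) = (n)*(n^3 - 7*n^2 + 10*n) = n*(n - 5)*(n^2 - 2*n) = n^2*(n - 5)*(n - 2)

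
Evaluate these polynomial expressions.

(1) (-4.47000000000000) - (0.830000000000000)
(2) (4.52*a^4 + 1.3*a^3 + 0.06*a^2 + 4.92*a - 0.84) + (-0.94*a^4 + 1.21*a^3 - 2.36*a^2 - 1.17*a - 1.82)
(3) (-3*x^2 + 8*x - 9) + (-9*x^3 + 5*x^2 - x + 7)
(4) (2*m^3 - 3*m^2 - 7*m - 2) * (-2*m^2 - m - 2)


(1) = -5.30000000000000
(2) = 3.58*a^4 + 2.51*a^3 - 2.3*a^2 + 3.75*a - 2.66
(3) = -9*x^3 + 2*x^2 + 7*x - 2
(4) = -4*m^5 + 4*m^4 + 13*m^3 + 17*m^2 + 16*m + 4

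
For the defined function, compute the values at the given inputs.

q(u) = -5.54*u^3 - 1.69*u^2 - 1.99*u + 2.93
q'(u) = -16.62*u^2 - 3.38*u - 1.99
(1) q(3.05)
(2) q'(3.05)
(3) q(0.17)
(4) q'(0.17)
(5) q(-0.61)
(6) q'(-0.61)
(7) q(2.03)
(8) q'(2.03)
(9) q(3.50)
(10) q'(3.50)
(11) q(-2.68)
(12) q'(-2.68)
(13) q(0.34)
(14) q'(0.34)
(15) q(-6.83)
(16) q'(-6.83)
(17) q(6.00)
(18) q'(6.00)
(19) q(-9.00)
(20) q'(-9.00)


(1) = -176.05
(2) = -166.91
(3) = 2.52
(4) = -3.04
(5) = 4.77
(6) = -6.11
(7) = -54.42
(8) = -77.34
(9) = -262.26
(10) = -217.41
(11) = 102.76
(12) = -112.30
(13) = 1.84
(14) = -5.06
(15) = 1702.80
(16) = -754.21
(17) = -1266.49
(18) = -620.59
(19) = 3922.61
(20) = -1317.79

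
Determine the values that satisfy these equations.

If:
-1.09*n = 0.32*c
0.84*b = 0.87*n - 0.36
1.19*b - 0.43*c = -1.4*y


Then:
b = -0.537597033947399*y - 0.232732509062019
c = 1.76804541768045*y - 0.644073687869308
n = 0.18908585331943 - 0.519059205190592*y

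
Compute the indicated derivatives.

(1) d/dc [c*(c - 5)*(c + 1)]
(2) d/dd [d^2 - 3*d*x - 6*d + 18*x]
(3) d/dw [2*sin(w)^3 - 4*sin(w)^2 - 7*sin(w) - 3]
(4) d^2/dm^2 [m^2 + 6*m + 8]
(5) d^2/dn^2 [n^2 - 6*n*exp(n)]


(1) = 3*c^2 - 8*c - 5
(2) = 2*d - 3*x - 6
(3) = (6*sin(w)^2 - 8*sin(w) - 7)*cos(w)
(4) = 2
(5) = -6*n*exp(n) - 12*exp(n) + 2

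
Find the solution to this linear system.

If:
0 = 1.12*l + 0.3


Then:
l = -0.27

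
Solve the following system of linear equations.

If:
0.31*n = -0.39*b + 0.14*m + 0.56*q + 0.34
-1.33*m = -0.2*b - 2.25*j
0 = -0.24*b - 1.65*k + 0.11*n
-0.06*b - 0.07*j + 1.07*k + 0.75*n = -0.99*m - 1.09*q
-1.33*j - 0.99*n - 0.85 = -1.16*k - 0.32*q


Then:
b = 32.6662257672126*q - 33.4528086465403
j = 14.128315270593*q - 16.0527406205055
k = 6.77561809363034 - 6.50326566596551*q
m = 28.8134996332908*q - 32.187389568004
n = 28.6463252665489 - 26.2772196792007*q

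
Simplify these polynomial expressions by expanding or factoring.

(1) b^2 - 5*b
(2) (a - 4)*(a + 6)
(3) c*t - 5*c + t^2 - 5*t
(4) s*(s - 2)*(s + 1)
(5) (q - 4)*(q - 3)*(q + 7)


(1) = b*(b - 5)
(2) = a^2 + 2*a - 24
(3) = (c + t)*(t - 5)
(4) = s^3 - s^2 - 2*s
(5) = q^3 - 37*q + 84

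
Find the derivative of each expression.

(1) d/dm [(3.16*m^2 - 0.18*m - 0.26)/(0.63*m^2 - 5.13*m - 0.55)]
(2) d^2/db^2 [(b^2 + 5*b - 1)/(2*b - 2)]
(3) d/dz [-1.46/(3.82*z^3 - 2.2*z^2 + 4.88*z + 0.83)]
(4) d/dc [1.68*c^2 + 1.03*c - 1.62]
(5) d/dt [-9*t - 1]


(1) = (-16.0974*m^2 - 3.1484*m - 1.2348)/(0.3969*m^4 - 6.4638*m^3 + 25.6239*m^2 + 5.643*m + 0.3025)
(2) = 5/(b^3 - 3*b^2 + 3*b - 1)
(3) = (16.7316*z^2 - 6.424*z + 7.1248)/(3.82*z^3 - 2.2*z^2 + 4.88*z + 0.83)^2
(4) = 3.36*c + 1.03
(5) = -9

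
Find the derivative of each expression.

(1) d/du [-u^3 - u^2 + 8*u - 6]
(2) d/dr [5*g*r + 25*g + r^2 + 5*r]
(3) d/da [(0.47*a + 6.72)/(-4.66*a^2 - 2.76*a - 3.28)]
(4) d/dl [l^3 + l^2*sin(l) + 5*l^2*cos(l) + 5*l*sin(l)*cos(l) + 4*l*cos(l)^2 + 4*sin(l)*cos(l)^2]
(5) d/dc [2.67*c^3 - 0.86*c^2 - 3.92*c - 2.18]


(1) = -3*u^2 - 2*u + 8
(2) = 5*g + 2*r + 5
(3) = (2.1902*a^2 + 62.6304*a + 17.0056)/(21.7156*a^4 + 25.7232*a^3 + 38.1872*a^2 + 18.1056*a + 10.7584)
(4) = -5*l^2*sin(l) + l^2*cos(l) + 3*l^2 + 2*l*sin(l) - 4*l*sin(2*l) + 10*l*cos(l) + 5*l*cos(2*l) + 5*sin(2*l)/2 + cos(l) + 2*cos(2*l) + 3*cos(3*l) + 2
(5) = 8.01*c^2 - 1.72*c - 3.92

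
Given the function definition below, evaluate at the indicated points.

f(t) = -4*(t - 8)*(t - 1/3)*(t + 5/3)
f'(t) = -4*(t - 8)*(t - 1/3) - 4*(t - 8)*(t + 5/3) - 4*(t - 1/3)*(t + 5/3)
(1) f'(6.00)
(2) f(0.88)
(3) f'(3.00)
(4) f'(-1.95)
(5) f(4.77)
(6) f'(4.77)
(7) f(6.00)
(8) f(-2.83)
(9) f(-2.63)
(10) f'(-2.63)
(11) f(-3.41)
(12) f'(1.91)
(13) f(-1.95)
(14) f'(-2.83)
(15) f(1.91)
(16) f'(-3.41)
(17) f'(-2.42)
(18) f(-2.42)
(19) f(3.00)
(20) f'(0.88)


(1) = -67.11
(2) = 39.65
(3) = 96.89
(4) = -104.74
(5) = 368.96
(6) = 26.25
(7) = 347.56
(8) = 159.42
(9) = 121.38
(10) = -178.38
(11) = 297.84
(12) = 102.98
(13) = 25.75
(14) = -202.15
(15) = 137.37
(16) = -276.51
(17) = -154.45
(18) = 86.45
(19) = 248.89
(20) = 82.53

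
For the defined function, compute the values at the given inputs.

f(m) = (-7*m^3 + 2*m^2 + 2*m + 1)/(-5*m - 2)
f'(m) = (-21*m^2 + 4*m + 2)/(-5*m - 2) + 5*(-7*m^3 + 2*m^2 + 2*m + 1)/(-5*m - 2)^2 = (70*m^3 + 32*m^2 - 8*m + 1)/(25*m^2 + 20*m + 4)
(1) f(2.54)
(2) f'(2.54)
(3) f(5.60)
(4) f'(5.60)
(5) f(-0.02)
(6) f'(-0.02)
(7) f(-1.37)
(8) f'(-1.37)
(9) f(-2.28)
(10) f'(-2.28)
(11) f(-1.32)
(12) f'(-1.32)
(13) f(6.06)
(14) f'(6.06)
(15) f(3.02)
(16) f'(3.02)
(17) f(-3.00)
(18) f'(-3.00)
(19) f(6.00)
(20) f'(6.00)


(1) = 6.51
(2) = 6.17
(3) = 38.48
(4) = 14.73
(5) = -0.51
(6) = 0.32
(7) = 4.13
(8) = -4.59
(9) = 9.55
(10) = -7.29
(11) = 3.90
(12) = -4.43
(13) = 45.55
(14) = 16.01
(15) = 9.80
(16) = 7.51
(17) = 15.54
(18) = -9.33
(19) = 44.59
(20) = 15.84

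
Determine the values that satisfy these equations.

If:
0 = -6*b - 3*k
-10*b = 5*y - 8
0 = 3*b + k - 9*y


Then:
b = 72/95
k = -144/95
y = 8/95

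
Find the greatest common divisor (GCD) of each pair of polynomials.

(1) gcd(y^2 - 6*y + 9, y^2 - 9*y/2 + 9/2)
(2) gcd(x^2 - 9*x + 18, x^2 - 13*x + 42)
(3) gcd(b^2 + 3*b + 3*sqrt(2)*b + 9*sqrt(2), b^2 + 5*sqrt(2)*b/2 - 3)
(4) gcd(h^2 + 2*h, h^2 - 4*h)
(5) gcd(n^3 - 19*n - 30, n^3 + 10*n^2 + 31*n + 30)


(1) = y - 3
(2) = x - 6
(3) = b + 3*sqrt(2)
(4) = h
(5) = n^2 + 5*n + 6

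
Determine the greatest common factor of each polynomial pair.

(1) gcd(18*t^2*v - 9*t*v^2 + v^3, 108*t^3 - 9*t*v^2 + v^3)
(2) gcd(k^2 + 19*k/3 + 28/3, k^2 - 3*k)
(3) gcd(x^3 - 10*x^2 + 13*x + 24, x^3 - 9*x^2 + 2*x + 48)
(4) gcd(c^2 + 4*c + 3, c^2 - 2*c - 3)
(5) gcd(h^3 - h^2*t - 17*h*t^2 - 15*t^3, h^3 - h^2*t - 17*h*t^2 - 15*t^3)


(1) = 6*t - v
(2) = gcd((k + 7/3)*(k + 4), k*(k - 3)) = 1
(3) = x^2 - 11*x + 24
(4) = gcd((c + 1)*(c + 3), (c - 3)*(c + 1)) = c + 1
(5) = gcd((h - 5*t)*(h + t)*(h + 3*t), (h - 5*t)*(h + t)*(h + 3*t)) = -h^3 + h^2*t + 17*h*t^2 + 15*t^3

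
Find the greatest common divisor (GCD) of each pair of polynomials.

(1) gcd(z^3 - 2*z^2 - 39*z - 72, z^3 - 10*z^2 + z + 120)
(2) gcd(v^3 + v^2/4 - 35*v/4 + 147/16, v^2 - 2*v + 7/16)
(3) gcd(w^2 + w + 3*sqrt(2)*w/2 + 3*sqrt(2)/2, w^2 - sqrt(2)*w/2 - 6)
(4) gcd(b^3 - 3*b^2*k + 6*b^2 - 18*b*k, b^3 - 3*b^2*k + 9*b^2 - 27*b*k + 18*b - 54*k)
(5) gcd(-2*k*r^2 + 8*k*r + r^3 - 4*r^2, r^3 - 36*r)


(1) = gcd((z - 8)*(z + 3)^2, (z - 8)*(z - 5)*(z + 3)) = z^2 - 5*z - 24
(2) = gcd((v - 7/4)*(v - 3/2)*(v + 7/2), (v - 7/4)*(v - 1/4)) = v - 7/4
(3) = w + 3*sqrt(2)/2
(4) = gcd(b*(b + 6)*(b - 3*k), (b + 3)*(b + 6)*(b - 3*k)) = b^2 - 3*b*k + 6*b - 18*k
(5) = r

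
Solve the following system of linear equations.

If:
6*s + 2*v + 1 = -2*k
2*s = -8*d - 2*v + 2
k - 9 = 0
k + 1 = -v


Then:
d = 65/24
k = 9
s = 1/6
v = -10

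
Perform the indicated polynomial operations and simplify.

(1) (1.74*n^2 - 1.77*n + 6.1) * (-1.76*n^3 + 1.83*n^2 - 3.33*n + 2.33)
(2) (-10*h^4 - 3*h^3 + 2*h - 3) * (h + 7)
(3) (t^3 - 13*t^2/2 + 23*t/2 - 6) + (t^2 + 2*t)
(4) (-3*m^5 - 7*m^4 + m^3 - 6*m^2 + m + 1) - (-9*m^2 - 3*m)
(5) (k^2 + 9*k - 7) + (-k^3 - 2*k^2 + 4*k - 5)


(1) = -3.0624*n^5 + 6.2994*n^4 - 19.7693*n^3 + 21.1113*n^2 - 24.4371*n + 14.213
(2) = -10*h^5 - 73*h^4 - 21*h^3 + 2*h^2 + 11*h - 21
(3) = t^3 - 11*t^2/2 + 27*t/2 - 6
(4) = -3*m^5 - 7*m^4 + m^3 + 3*m^2 + 4*m + 1
(5) = -k^3 - k^2 + 13*k - 12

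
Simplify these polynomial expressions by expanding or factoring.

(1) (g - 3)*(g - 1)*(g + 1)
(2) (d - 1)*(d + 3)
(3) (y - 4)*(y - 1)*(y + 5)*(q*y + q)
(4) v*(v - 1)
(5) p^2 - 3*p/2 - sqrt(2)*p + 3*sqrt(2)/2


(1) = g^3 - 3*g^2 - g + 3
(2) = d^2 + 2*d - 3
(3) = q*y^4 + q*y^3 - 21*q*y^2 - q*y + 20*q
(4) = v^2 - v
(5) = (p - 3/2)*(p - sqrt(2))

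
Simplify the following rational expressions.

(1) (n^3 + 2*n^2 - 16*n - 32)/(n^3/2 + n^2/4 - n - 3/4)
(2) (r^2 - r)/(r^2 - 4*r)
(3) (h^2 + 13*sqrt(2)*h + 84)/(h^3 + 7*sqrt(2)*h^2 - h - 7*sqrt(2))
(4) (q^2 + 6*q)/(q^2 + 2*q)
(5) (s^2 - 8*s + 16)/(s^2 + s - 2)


(1) = (4*n^3 + 8*n^2 - 64*n - 128)/(2*n^3 + n^2 - 4*n - 3)
(2) = (r - 1)/(r - 4)
(3) = (h + 6*sqrt(2))/(h^2 - 1)
(4) = (q + 6)/(q + 2)
(5) = (s^2 - 8*s + 16)/(s^2 + s - 2)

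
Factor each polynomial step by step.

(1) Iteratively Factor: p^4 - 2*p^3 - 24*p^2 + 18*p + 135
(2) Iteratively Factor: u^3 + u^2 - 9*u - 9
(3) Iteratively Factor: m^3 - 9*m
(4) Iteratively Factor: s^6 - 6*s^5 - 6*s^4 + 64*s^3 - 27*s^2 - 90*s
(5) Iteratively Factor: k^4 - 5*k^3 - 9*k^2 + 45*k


(1) = (p + 3)*(p^3 - 5*p^2 - 9*p + 45) = (p - 3)*(p + 3)*(p^2 - 2*p - 15) = (p - 5)*(p - 3)*(p + 3)*(p + 3)
(2) = (u + 3)*(u^2 - 2*u - 3) = (u - 3)*(u + 3)*(u + 1)
(3) = (m - 3)*(m^2 + 3*m) = m*(m - 3)*(m + 3)
(4) = (s - 2)*(s^5 - 4*s^4 - 14*s^3 + 36*s^2 + 45*s) = s*(s - 2)*(s^4 - 4*s^3 - 14*s^2 + 36*s + 45) = s*(s - 2)*(s + 3)*(s^3 - 7*s^2 + 7*s + 15) = s*(s - 3)*(s - 2)*(s + 3)*(s^2 - 4*s - 5) = s*(s - 5)*(s - 3)*(s - 2)*(s + 3)*(s + 1)
(5) = (k + 3)*(k^3 - 8*k^2 + 15*k) = k*(k + 3)*(k^2 - 8*k + 15) = k*(k - 5)*(k + 3)*(k - 3)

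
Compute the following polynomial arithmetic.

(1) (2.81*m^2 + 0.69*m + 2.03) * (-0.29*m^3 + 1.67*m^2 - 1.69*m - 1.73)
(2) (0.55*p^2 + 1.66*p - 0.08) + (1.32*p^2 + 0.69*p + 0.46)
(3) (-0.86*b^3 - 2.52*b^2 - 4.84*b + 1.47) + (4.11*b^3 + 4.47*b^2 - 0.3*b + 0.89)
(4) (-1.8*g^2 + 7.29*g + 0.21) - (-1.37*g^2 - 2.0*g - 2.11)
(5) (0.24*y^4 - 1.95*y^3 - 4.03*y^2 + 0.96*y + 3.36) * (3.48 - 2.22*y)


(1) = -0.8149*m^5 + 4.4926*m^4 - 4.1853*m^3 - 2.6373*m^2 - 4.6244*m - 3.5119
(2) = 1.87*p^2 + 2.35*p + 0.38
(3) = 3.25*b^3 + 1.95*b^2 - 5.14*b + 2.36
(4) = -0.43*g^2 + 9.29*g + 2.32
(5) = -0.5328*y^5 + 5.1642*y^4 + 2.1606*y^3 - 16.1556*y^2 - 4.1184*y + 11.6928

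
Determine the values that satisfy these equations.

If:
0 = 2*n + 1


Then:
n = -1/2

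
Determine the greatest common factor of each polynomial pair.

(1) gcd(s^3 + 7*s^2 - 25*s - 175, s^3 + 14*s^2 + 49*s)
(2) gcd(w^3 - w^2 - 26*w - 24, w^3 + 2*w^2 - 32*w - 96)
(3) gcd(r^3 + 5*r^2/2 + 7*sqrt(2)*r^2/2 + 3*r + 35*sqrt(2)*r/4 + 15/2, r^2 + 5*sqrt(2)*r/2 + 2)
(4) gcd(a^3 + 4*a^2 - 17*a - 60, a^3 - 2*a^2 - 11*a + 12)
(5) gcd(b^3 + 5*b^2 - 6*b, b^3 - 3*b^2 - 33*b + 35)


(1) = gcd((s - 5)*(s + 5)*(s + 7), s*(s + 7)^2) = s + 7
(2) = gcd((w - 6)*(w + 1)*(w + 4), (w - 6)*(w + 4)^2) = w^2 - 2*w - 24
(3) = r + sqrt(2)/2
(4) = a^2 - a - 12
(5) = gcd(b*(b - 1)*(b + 6), (b - 7)*(b - 1)*(b + 5)) = b - 1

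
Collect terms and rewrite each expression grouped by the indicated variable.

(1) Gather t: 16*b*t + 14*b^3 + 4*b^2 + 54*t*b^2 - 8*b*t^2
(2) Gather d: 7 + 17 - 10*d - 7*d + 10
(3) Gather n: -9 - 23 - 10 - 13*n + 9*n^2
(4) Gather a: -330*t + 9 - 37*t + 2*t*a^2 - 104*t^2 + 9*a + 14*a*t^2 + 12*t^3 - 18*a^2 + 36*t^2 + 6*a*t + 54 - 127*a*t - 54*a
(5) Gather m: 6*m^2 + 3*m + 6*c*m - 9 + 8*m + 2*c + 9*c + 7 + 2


(1) = 14*b^3 + 4*b^2 - 8*b*t^2 + t*(54*b^2 + 16*b)
(2) = 34 - 17*d
(3) = 9*n^2 - 13*n - 42
(4) = a^2*(2*t - 18) + a*(14*t^2 - 121*t - 45) + 12*t^3 - 68*t^2 - 367*t + 63
(5) = 11*c + 6*m^2 + m*(6*c + 11)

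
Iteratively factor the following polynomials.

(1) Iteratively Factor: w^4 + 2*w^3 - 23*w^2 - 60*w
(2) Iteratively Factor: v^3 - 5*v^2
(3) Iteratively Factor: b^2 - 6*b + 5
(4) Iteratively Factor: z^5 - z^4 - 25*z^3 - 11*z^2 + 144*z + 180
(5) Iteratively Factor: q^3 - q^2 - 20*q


(1) = (w + 4)*(w^3 - 2*w^2 - 15*w) = (w + 3)*(w + 4)*(w^2 - 5*w) = w*(w + 3)*(w + 4)*(w - 5)
(2) = (v - 5)*(v^2) = v*(v - 5)*(v)
(3) = (b - 1)*(b - 5)
(4) = (z - 5)*(z^4 + 4*z^3 - 5*z^2 - 36*z - 36) = (z - 5)*(z - 3)*(z^3 + 7*z^2 + 16*z + 12) = (z - 5)*(z - 3)*(z + 3)*(z^2 + 4*z + 4) = (z - 5)*(z - 3)*(z + 2)*(z + 3)*(z + 2)
(5) = (q + 4)*(q^2 - 5*q) = (q - 5)*(q + 4)*(q)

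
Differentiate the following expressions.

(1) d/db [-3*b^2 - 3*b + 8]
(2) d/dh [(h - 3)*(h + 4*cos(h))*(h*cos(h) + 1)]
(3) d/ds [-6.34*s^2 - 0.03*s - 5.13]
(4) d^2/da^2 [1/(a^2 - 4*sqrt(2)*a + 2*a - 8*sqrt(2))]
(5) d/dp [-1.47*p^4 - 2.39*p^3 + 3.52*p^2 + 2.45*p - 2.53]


(1) = -6*b - 3
(2) = (3 - h)*(h + 4*cos(h))*(h*sin(h) - cos(h)) + (3 - h)*(h*cos(h) + 1)*(4*sin(h) - 1) + (h + 4*cos(h))*(h*cos(h) + 1)
(3) = -12.68*s - 0.03
(4) = 2*(-a^2 - 2*a + 4*sqrt(2)*a + 4*(a - 2*sqrt(2) + 1)^2 + 8*sqrt(2))/(a^2 - 4*sqrt(2)*a + 2*a - 8*sqrt(2))^3
(5) = -5.88*p^3 - 7.17*p^2 + 7.04*p + 2.45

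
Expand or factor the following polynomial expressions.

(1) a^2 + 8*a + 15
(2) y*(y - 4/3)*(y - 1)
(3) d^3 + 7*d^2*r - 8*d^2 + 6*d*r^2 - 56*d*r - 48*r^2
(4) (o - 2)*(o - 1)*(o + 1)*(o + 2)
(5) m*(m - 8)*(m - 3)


(1) = (a + 3)*(a + 5)
(2) = y^3 - 7*y^2/3 + 4*y/3
(3) = (d - 8)*(d + r)*(d + 6*r)
(4) = o^4 - 5*o^2 + 4
(5) = m^3 - 11*m^2 + 24*m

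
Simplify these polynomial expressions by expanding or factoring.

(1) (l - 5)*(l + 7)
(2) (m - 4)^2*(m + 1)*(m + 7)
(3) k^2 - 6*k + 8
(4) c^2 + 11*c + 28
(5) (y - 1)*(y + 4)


(1) = l^2 + 2*l - 35
(2) = m^4 - 41*m^2 + 72*m + 112
(3) = (k - 4)*(k - 2)
(4) = (c + 4)*(c + 7)
(5) = y^2 + 3*y - 4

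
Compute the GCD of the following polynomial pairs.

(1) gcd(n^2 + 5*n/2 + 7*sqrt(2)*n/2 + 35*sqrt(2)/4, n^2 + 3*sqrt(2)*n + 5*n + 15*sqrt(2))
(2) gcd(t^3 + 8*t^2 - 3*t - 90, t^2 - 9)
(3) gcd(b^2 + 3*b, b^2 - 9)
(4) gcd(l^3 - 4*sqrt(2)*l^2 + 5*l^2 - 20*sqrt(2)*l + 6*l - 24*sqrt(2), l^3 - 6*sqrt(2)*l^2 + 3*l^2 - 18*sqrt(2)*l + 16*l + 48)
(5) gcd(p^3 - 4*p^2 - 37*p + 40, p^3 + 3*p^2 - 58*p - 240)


(1) = gcd((n + 5/2)*(n + 7*sqrt(2)/2), (n + 5)*(n + 3*sqrt(2))) = 1
(2) = t - 3
(3) = gcd(b*(b + 3), (b - 3)*(b + 3)) = b + 3
(4) = l^2 + l*(3 - 4*sqrt(2)) - 12*sqrt(2)
(5) = gcd((p - 8)*(p - 1)*(p + 5), (p - 8)*(p + 5)*(p + 6)) = p^2 - 3*p - 40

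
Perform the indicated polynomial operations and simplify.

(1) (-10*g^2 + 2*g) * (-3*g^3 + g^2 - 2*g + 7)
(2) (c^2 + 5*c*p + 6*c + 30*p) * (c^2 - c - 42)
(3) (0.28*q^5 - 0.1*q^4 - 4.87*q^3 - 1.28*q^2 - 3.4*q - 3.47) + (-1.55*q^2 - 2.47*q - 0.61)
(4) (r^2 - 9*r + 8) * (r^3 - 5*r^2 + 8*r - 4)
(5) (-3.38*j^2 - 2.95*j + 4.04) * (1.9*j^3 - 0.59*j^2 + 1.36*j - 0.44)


(1) = 30*g^5 - 16*g^4 + 22*g^3 - 74*g^2 + 14*g
(2) = c^4 + 5*c^3*p + 5*c^3 + 25*c^2*p - 48*c^2 - 240*c*p - 252*c - 1260*p
(3) = 0.28*q^5 - 0.1*q^4 - 4.87*q^3 - 2.83*q^2 - 5.87*q - 4.08
(4) = r^5 - 14*r^4 + 61*r^3 - 116*r^2 + 100*r - 32
(5) = -6.422*j^5 - 3.6108*j^4 + 4.8197*j^3 - 4.9084*j^2 + 6.7924*j - 1.7776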